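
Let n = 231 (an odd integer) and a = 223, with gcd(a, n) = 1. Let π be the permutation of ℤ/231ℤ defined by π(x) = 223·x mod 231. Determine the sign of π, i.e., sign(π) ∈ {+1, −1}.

Start at x=64: 64 → 181 → 169 → 34 → 190 → 97 → 148 → … (one orbit).
36 cycles of lengths [10, 10, 10, 10, 10, 10, 10, 10, 10, 10, 10, 10, 10, 10, 10, 10, 10, 10, 5, 5, 5, 5, 5, 5, 2, 2, 2, 2, 2, 2, 2, 2, 2, 1, 1, 1].
n − c = 231 − 36 = 195; sign = (−1)^195 = -1.

-1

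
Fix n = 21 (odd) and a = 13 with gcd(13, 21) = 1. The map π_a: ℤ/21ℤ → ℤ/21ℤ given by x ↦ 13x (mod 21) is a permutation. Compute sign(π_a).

-1

Orbit of 1 under x↦13x: [1, 13]… (length divides ord_21(13)).
The orbit structure of x ↦ 13x mod 21: 12 orbits of sizes [2, 2, 2, 2, 2, 2, 2, 2, 2, 1, 1, 1].
sign(π) = (−1)^{n − #cycles} = (−1)^{21−12} = (−1)^9 = -1.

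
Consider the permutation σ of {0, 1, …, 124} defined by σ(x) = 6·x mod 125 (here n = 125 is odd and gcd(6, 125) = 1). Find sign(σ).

Start at x=66: 66 → 21 → 1 → 6 → 36 → 91 → 46 → … (one orbit).
The orbit structure of x ↦ 6x mod 125: 13 orbits of sizes [25, 25, 25, 25, 5, 5, 5, 5, 1, 1, 1, 1, 1].
125 − 13 = 112 transpositions; sign(π) = (−1)^112 = +1.
Zolotarev: (6|125) = +1, matching the cycle-count sign.

+1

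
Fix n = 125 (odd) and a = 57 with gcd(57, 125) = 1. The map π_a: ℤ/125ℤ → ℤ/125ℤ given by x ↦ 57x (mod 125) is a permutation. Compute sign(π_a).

Start at x=68: 68 → 1 → 57 → 124 → 68 (one orbit).
π_57 has 32 disjoint cycles with lengths [4, 4, 4, 4, 4, 4, 4, 4, 4, 4, 4, 4, 4, 4, 4, 4, 4, 4, 4, 4, 4, 4, 4, 4, 4, 4, 4, 4, 4, 4, 4, 1] on {0,…,124}.
125 − 32 = 93 transpositions; sign(π) = (−1)^93 = -1.

-1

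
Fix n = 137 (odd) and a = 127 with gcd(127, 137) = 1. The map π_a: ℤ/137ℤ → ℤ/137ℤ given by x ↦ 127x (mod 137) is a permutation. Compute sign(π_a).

-1

Orbit of 127 under x↦127x: [127, 100, 96, 136, 10, 37, 41]… (length divides ord_137(127)).
The orbit structure of x ↦ 127x mod 137: 18 orbits of sizes [8, 8, 8, 8, 8, 8, 8, 8, 8, 8, 8, 8, 8, 8, 8, 8, 8, 1].
With 18 cycles on 137 points, sign = (−1)^{137−18} = -1.
Zolotarev: (127|137) = -1, matching the cycle-count sign.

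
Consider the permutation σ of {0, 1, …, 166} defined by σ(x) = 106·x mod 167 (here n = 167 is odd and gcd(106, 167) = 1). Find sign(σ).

-1

Trace 158: π^k(158) = [158, 48, 78, 85, 159, 154, 125] for k=0..6.
The orbit structure of x ↦ 106x mod 167: 2 orbits of sizes [166, 1].
Σ(ℓ_i−1) = 167−2 = 165; sign = (−1)^165 = -1.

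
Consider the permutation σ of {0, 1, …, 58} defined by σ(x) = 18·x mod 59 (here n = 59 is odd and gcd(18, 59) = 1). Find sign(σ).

-1

Orbit of 47 under x↦18x: [47, 20, 6, 49, 56, 5, 31]… (length divides ord_59(18)).
Decompose π into cycles: lengths [58, 1] (2 cycles, including the fixed point 0).
Σ(ℓ_i−1) = 59−2 = 57; sign = (−1)^57 = -1.
The Jacobi symbol (18|59) = -1 (Zolotarev) agrees.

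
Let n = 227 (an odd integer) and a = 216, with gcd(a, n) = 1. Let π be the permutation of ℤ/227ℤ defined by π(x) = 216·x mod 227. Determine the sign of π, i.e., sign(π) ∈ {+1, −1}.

-1

Orbit of 49 under x↦216x: [49, 142, 27, 157, 89, 156, 100]… (length divides ord_227(216)).
The orbit structure of x ↦ 216x mod 227: 2 orbits of sizes [226, 1].
2 cycles on 227: each ℓ→(−1)^(ℓ−1), product (−1)^225 = -1.
The Jacobi symbol (216|227) = -1 (Zolotarev) agrees.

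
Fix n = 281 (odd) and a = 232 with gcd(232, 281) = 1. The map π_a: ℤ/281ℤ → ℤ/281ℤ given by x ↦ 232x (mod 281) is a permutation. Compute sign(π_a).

+1

Trace 232: π^k(232) = [232, 153, 90, 86, 1] for k=0..4.
The orbit structure of x ↦ 232x mod 281: 57 orbits of sizes [5, 5, 5, 5, 5, 5, 5, 5, 5, 5, 5, 5, 5, 5, 5, 5, 5, 5, 5, 5, 5, 5, 5, 5, 5, 5, 5, 5, 5, 5, 5, 5, 5, 5, 5, 5, 5, 5, 5, 5, 5, 5, 5, 5, 5, 5, 5, 5, 5, 5, 5, 5, 5, 5, 5, 5, 1].
With 57 cycles on 281 points, sign = (−1)^{281−57} = +1.
Check: (232/281) = +1 by Zolotarev.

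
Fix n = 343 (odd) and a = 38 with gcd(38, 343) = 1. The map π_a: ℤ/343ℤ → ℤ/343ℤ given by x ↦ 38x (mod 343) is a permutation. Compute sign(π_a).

Start at x=138: 138 → 99 → 332 → 268 → 237 → 88 → 257 → … (one orbit).
Cycle lengths of π_38 on ℤ/343ℤ: [294, 42, 6, 1]; 4 cycles in total.
Σ(ℓ_i−1) = 343−4 = 339; sign = (−1)^339 = -1.

-1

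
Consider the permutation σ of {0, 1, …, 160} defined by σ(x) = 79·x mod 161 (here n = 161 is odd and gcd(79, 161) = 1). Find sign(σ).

Trace 113: π^k(113) = [113, 72, 53, 1, 79, 123, 57] for k=0..6.
Cycle lengths of π_79 on ℤ/161ℤ: [66, 66, 22, 3, 3, 1]; 6 cycles in total.
Σ(ℓ_i−1) = 161−6 = 155; sign = (−1)^155 = -1.
Via Zolotarev, sign(π_{79}) = (79|161) = -1.

-1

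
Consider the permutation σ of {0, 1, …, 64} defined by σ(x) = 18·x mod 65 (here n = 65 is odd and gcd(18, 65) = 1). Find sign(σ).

Start at x=18: 18 → 64 → 47 → 1 → 18 (one orbit).
Decompose π into cycles: lengths [4, 4, 4, 4, 4, 4, 4, 4, 4, 4, 4, 4, 4, 4, 4, 4, 1] (17 cycles, including the fixed point 0).
With 17 cycles on 65 points, sign = (−1)^{65−17} = +1.
Check: (18/65) = +1 by Zolotarev.

+1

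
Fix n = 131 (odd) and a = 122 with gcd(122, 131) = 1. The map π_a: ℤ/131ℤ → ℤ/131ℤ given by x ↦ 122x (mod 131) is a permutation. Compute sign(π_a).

Orbit of 11 under x↦122x: [11, 32, 105, 103, 121, 90, 107]… (length divides ord_131(122)).
Cycle lengths of π_122 on ℤ/131ℤ: [130, 1]; 2 cycles in total.
Σ(ℓ_i−1) = 131−2 = 129; sign = (−1)^129 = -1.

-1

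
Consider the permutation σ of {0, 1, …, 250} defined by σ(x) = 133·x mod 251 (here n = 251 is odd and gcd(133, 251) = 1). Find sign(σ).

Orbit of 194 under x↦133x: [194, 200, 245, 206, 39, 167, 123]… (length divides ord_251(133)).
π_133 has 2 disjoint cycles with lengths [250, 1] on {0,…,250}.
sign(π) = (−1)^{n − #cycles} = (−1)^{251−2} = (−1)^249 = -1.
Via Zolotarev, sign(π_{133}) = (133|251) = -1.

-1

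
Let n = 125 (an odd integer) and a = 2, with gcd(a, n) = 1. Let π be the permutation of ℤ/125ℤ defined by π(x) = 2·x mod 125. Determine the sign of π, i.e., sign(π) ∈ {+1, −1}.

Orbit of 16 under x↦2x: [16, 32, 64, 3, 6, 12, 24]… (length divides ord_125(2)).
Cycle type of π: 100 + 20 + 4 + 1; total 4 cycles.
With 4 cycles on 125 points, sign = (−1)^{125−4} = -1.

-1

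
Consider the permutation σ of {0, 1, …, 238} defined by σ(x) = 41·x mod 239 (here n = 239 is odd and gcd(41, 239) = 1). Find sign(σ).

-1

Trace 172: π^k(172) = [172, 121, 181, 12, 14, 96, 112] for k=0..6.
π_41 has 2 disjoint cycles with lengths [238, 1] on {0,…,238}.
2 cycles on 239: each ℓ→(−1)^(ℓ−1), product (−1)^237 = -1.
Zolotarev: (41|239) = -1, matching the cycle-count sign.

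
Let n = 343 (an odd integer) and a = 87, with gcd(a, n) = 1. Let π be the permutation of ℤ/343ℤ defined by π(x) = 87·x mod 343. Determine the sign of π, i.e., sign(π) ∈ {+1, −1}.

-1

Trace 176: π^k(176) = [176, 220, 275, 258, 151, 103, 43] for k=0..6.
4 cycles of lengths [294, 42, 6, 1].
4 cycles on 343: each ℓ→(−1)^(ℓ−1), product (−1)^339 = -1.
The Jacobi symbol (87|343) = -1 (Zolotarev) agrees.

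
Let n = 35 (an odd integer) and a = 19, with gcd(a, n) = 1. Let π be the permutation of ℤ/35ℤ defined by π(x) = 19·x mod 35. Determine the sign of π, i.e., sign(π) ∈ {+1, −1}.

Trace 34: π^k(34) = [34, 16, 24, 1, 19, 11] for k=0..5.
Cycle type of π: 6×5 + 2×2 + 1; total 8 cycles.
Σ(ℓ_i−1) = 35−8 = 27; sign = (−1)^27 = -1.
(19|35)_J = -1 (Zolotarev's lemma cross-check).

-1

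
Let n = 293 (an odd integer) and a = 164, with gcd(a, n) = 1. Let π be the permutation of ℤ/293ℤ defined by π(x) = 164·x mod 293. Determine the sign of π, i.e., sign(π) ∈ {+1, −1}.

Trace 259: π^k(259) = [259, 284, 282, 247, 74, 123, 248] for k=0..6.
Cycle type of π: 292 + 1; total 2 cycles.
2 cycles on 293: each ℓ→(−1)^(ℓ−1), product (−1)^291 = -1.

-1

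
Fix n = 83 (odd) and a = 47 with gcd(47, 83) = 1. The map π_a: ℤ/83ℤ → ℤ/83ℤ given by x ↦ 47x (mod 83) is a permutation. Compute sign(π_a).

-1

Start at x=35: 35 → 68 → 42 → 65 → 67 → 78 → 14 → … (one orbit).
Decompose π into cycles: lengths [82, 1] (2 cycles, including the fixed point 0).
Σ(ℓ_i−1) = 83−2 = 81; sign = (−1)^81 = -1.
Via Zolotarev, sign(π_{47}) = (47|83) = -1.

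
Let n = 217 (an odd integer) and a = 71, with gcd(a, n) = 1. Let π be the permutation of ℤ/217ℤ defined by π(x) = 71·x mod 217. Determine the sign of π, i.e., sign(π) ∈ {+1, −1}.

+1

Orbit of 8 under x↦71x: [8, 134, 183, 190, 36, 169, 64]… (length divides ord_217(71)).
Cycle type of π: 15×14 + 1×7; total 21 cycles.
n − c = 217 − 21 = 196; sign = (−1)^196 = +1.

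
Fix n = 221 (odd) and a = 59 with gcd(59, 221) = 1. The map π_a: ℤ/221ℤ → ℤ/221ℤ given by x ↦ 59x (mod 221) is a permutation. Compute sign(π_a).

-1

Start at x=64: 64 → 19 → 16 → 60 → 4 → 15 → 1 → … (one orbit).
Cycle lengths of π_59 on ℤ/221ℤ: [24, 24, 24, 24, 24, 24, 24, 24, 12, 8, 8, 1]; 12 cycles in total.
n − c = 221 − 12 = 209; sign = (−1)^209 = -1.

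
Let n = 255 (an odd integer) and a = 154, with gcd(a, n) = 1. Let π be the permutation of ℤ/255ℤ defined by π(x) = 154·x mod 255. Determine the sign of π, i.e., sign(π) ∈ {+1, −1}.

+1

Orbit of 1 under x↦154x: [1, 154]… (length divides ord_255(154)).
Cycle lengths of π_154 on ℤ/255ℤ: [2, 2, 2, 2, 2, 2, 2, 2, 2, 2, 2, 2, 2, 2, 2, 2, 2, 2, 2, 2, 2, 2, 2, 2, 2, 2, 2, 2, 2, 2, 2, 2, 2, 2, 2, 2, 2, 2, 2, 2, 2, 2, 2, 2, 2, 2, 2, 2, 2, 2, 2, 2, 2, 2, 2, 2, 2, 2, 2, 2, 2, 2, 2, 2, 2, 2, 2, 2, 2, 2, 2, 2, 2, 2, 2, 2, 2, 2, 2, 2, 2, 2, 2, 2, 2, 2, 2, 2, 2, 2, 2, 2, 2, 2, 2, 2, 2, 2, 2, 2, 2, 2, 1, 1, 1, 1, 1, 1, 1, 1, 1, 1, 1, 1, 1, 1, 1, 1, 1, 1, 1, 1, 1, 1, 1, 1, 1, 1, 1, 1, 1, 1, 1, 1, 1, 1, 1, 1, 1, 1, 1, 1, 1, 1, 1, 1, 1, 1, 1, 1, 1, 1, 1]; 153 cycles in total.
n − c = 255 − 153 = 102; sign = (−1)^102 = +1.
Check: (154/255) = +1 by Zolotarev.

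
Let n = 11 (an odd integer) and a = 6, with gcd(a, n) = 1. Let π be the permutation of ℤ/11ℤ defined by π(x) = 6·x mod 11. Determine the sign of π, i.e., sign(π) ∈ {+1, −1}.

Orbit of 9 under x↦6x: [9, 10, 5, 8, 4, 2, 1]… (length divides ord_11(6)).
π_6 has 2 disjoint cycles with lengths [10, 1] on {0,…,10}.
sign(π) = (−1)^{n − #cycles} = (−1)^{11−2} = (−1)^9 = -1.

-1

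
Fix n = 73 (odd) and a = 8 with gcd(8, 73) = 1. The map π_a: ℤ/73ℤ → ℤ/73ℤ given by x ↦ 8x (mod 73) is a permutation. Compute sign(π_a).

Orbit of 8 under x↦8x: [8, 64, 1]… (length divides ord_73(8)).
The orbit structure of x ↦ 8x mod 73: 25 orbits of sizes [3, 3, 3, 3, 3, 3, 3, 3, 3, 3, 3, 3, 3, 3, 3, 3, 3, 3, 3, 3, 3, 3, 3, 3, 1].
Σ(ℓ_i−1) = 73−25 = 48; sign = (−1)^48 = +1.
Check: (8/73) = +1 by Zolotarev.

+1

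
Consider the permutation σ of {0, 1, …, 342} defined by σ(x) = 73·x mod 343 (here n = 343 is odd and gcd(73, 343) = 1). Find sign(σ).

Start at x=284: 284 → 152 → 120 → 185 → 128 → 83 → 228 → … (one orbit).
Decompose π into cycles: lengths [294, 42, 6, 1] (4 cycles, including the fixed point 0).
n − c = 343 − 4 = 339; sign = (−1)^339 = -1.

-1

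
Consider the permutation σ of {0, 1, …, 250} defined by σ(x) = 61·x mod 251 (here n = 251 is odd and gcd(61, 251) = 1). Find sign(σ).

-1

Orbit of 98 under x↦61x: [98, 205, 206, 16, 223, 49, 228]… (length divides ord_251(61)).
The orbit structure of x ↦ 61x mod 251: 2 orbits of sizes [250, 1].
Σ(ℓ_i−1) = 251−2 = 249; sign = (−1)^249 = -1.
Via Zolotarev, sign(π_{61}) = (61|251) = -1.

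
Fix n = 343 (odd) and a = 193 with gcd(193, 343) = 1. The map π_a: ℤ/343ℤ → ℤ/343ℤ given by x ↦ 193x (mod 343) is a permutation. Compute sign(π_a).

Start at x=298: 298 → 233 → 36 → 88 → 177 → 204 → 270 → … (one orbit).
7 cycles of lengths [147, 147, 21, 21, 3, 3, 1].
7 cycles on 343: each ℓ→(−1)^(ℓ−1), product (−1)^336 = +1.

+1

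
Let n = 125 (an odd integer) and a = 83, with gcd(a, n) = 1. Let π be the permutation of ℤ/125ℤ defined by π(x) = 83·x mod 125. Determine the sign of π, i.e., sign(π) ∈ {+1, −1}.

-1

Trace 72: π^k(72) = [72, 101, 8, 39, 112, 46, 68] for k=0..6.
The orbit structure of x ↦ 83x mod 125: 4 orbits of sizes [100, 20, 4, 1].
With 4 cycles on 125 points, sign = (−1)^{125−4} = -1.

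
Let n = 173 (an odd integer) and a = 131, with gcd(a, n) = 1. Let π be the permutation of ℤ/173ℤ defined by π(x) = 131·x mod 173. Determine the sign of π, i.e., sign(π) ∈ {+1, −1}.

-1

Start at x=20: 20 → 25 → 161 → 158 → 111 → 9 → 141 → … (one orbit).
The orbit structure of x ↦ 131x mod 173: 2 orbits of sizes [172, 1].
2 cycles on 173: each ℓ→(−1)^(ℓ−1), product (−1)^171 = -1.
Check: (131/173) = -1 by Zolotarev.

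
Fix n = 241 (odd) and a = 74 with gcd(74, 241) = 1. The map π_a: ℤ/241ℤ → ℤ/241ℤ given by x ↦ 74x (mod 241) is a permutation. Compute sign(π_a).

Start at x=114: 114 → 1 → 74 → 174 → 103 → 151 → 88 → … (one orbit).
Decompose π into cycles: lengths [240, 1] (2 cycles, including the fixed point 0).
n − c = 241 − 2 = 239; sign = (−1)^239 = -1.
Via Zolotarev, sign(π_{74}) = (74|241) = -1.

-1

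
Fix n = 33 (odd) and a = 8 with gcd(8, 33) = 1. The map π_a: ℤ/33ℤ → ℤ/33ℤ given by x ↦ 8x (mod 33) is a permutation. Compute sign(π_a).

+1

Orbit of 31 under x↦8x: [31, 17, 4, 32, 25, 2, 16]… (length divides ord_33(8)).
The orbit structure of x ↦ 8x mod 33: 5 orbits of sizes [10, 10, 10, 2, 1].
n − c = 33 − 5 = 28; sign = (−1)^28 = +1.
Check: (8/33) = +1 by Zolotarev.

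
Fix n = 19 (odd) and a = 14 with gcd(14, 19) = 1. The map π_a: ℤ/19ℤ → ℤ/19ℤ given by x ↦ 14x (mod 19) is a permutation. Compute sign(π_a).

-1

Start at x=3: 3 → 4 → 18 → 5 → 13 → 11 → 2 → … (one orbit).
Decompose π into cycles: lengths [18, 1] (2 cycles, including the fixed point 0).
19 − 2 = 17 transpositions; sign(π) = (−1)^17 = -1.
(14|19)_J = -1 (Zolotarev's lemma cross-check).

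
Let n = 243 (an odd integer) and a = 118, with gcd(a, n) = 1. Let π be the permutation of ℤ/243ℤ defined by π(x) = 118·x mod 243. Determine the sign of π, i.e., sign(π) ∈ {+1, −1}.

+1

Orbit of 91 under x↦118x: [91, 46, 82, 199, 154, 190, 64]… (length divides ord_243(118)).
The orbit structure of x ↦ 118x mod 243: 27 orbits of sizes [27, 27, 27, 27, 27, 27, 9, 9, 9, 9, 9, 9, 3, 3, 3, 3, 3, 3, 1, 1, 1, 1, 1, 1, 1, 1, 1].
Σ(ℓ_i−1) = 243−27 = 216; sign = (−1)^216 = +1.
Check: (118/243) = +1 by Zolotarev.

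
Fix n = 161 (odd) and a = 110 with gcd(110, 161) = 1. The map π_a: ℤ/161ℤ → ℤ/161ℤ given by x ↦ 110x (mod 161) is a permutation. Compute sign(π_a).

-1

Start at x=4: 4 → 118 → 100 → 52 → 85 → 12 → 32 → … (one orbit).
π_110 has 6 disjoint cycles with lengths [66, 66, 11, 11, 6, 1] on {0,…,160}.
With 6 cycles on 161 points, sign = (−1)^{161−6} = -1.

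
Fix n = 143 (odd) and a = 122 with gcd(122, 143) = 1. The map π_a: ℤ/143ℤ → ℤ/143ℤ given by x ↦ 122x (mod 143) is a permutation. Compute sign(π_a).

Start at x=12: 12 → 34 → 1 → 122 → 12 (one orbit).
The orbit structure of x ↦ 122x mod 143: 44 orbits of sizes [4, 4, 4, 4, 4, 4, 4, 4, 4, 4, 4, 4, 4, 4, 4, 4, 4, 4, 4, 4, 4, 4, 4, 4, 4, 4, 4, 4, 4, 4, 4, 4, 4, 1, 1, 1, 1, 1, 1, 1, 1, 1, 1, 1].
With 44 cycles on 143 points, sign = (−1)^{143−44} = -1.

-1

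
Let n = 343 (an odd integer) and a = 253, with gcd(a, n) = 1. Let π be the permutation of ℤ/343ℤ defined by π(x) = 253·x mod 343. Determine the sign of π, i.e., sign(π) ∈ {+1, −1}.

Start at x=225: 225 → 330 → 141 → 1 → 253 → 211 → 218 → … (one orbit).
Cycle lengths of π_253 on ℤ/343ℤ: [49, 49, 49, 49, 49, 49, 7, 7, 7, 7, 7, 7, 1, 1, 1, 1, 1, 1, 1]; 19 cycles in total.
With 19 cycles on 343 points, sign = (−1)^{343−19} = +1.
Check: (253/343) = +1 by Zolotarev.

+1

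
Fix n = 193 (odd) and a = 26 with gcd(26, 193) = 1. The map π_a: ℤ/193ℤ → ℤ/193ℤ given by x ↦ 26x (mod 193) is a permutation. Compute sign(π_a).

Orbit of 7 under x↦26x: [7, 182, 100, 91, 50, 142, 25]… (length divides ord_193(26)).
Decompose π into cycles: lengths [192, 1] (2 cycles, including the fixed point 0).
sign(π) = (−1)^{n − #cycles} = (−1)^{193−2} = (−1)^191 = -1.
(26|193)_J = -1 (Zolotarev's lemma cross-check).

-1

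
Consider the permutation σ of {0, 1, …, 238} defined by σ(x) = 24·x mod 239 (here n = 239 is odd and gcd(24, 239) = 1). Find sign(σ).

Trace 98: π^k(98) = [98, 201, 44, 100, 10, 1, 24] for k=0..6.
Cycle lengths of π_24 on ℤ/239ℤ: [7, 7, 7, 7, 7, 7, 7, 7, 7, 7, 7, 7, 7, 7, 7, 7, 7, 7, 7, 7, 7, 7, 7, 7, 7, 7, 7, 7, 7, 7, 7, 7, 7, 7, 1]; 35 cycles in total.
sign(π) = (−1)^{n − #cycles} = (−1)^{239−35} = (−1)^204 = +1.
The Jacobi symbol (24|239) = +1 (Zolotarev) agrees.

+1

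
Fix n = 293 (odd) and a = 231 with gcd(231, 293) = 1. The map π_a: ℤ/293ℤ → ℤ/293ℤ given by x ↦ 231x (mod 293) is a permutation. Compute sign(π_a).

Orbit of 145 under x↦231x: [145, 93, 94, 32, 67, 241, 1]… (length divides ord_293(231)).
Cycle lengths of π_231 on ℤ/293ℤ: [292, 1]; 2 cycles in total.
293 − 2 = 291 transpositions; sign(π) = (−1)^291 = -1.

-1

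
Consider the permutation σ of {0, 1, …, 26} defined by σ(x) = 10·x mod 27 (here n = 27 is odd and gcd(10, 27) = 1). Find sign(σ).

Trace 19: π^k(19) = [19, 1, 10] for k=0..2.
π_10 has 15 disjoint cycles with lengths [3, 3, 3, 3, 3, 3, 1, 1, 1, 1, 1, 1, 1, 1, 1] on {0,…,26}.
sign(π) = (−1)^{n − #cycles} = (−1)^{27−15} = (−1)^12 = +1.

+1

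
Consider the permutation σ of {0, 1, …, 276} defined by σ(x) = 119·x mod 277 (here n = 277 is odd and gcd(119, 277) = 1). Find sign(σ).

-1

Orbit of 8 under x↦119x: [8, 121, 272, 236, 107, 268, 37]… (length divides ord_277(119)).
Cycle lengths of π_119 on ℤ/277ℤ: [276, 1]; 2 cycles in total.
277 − 2 = 275 transpositions; sign(π) = (−1)^275 = -1.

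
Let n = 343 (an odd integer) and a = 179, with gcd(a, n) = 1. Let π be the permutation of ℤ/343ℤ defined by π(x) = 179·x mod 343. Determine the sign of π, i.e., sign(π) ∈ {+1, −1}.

Start at x=226: 226 → 323 → 193 → 247 → 309 → 88 → 317 → … (one orbit).
Decompose π into cycles: lengths [147, 147, 21, 21, 3, 3, 1] (7 cycles, including the fixed point 0).
n − c = 343 − 7 = 336; sign = (−1)^336 = +1.
Via Zolotarev, sign(π_{179}) = (179|343) = +1.

+1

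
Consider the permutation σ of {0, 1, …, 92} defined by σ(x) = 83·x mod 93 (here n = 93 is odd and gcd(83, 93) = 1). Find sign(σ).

Trace 74: π^k(74) = [74, 4, 53, 28, 92, 10, 86] for k=0..6.
π_83 has 5 disjoint cycles with lengths [30, 30, 30, 2, 1] on {0,…,92}.
Σ(ℓ_i−1) = 93−5 = 88; sign = (−1)^88 = +1.
(83|93)_J = +1 (Zolotarev's lemma cross-check).

+1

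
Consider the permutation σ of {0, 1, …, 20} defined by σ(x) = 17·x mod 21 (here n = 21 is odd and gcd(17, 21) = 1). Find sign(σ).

Orbit of 20 under x↦17x: [20, 4, 5, 1, 17, 16]… (length divides ord_21(17)).
5 cycles of lengths [6, 6, 6, 2, 1].
21 − 5 = 16 transpositions; sign(π) = (−1)^16 = +1.
The Jacobi symbol (17|21) = +1 (Zolotarev) agrees.

+1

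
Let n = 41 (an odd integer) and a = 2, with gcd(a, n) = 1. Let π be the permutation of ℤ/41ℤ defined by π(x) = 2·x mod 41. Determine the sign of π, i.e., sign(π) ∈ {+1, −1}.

Trace 18: π^k(18) = [18, 36, 31, 21, 1, 2, 4] for k=0..6.
Cycle lengths of π_2 on ℤ/41ℤ: [20, 20, 1]; 3 cycles in total.
41 − 3 = 38 transpositions; sign(π) = (−1)^38 = +1.
Zolotarev: (2|41) = +1, matching the cycle-count sign.

+1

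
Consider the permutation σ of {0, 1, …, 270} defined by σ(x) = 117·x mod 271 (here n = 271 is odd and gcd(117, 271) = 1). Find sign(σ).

Start at x=79: 79 → 29 → 141 → 237 → 87 → 152 → 169 → … (one orbit).
Cycle type of π: 90×3 + 1; total 4 cycles.
4 cycles on 271: each ℓ→(−1)^(ℓ−1), product (−1)^267 = -1.
Via Zolotarev, sign(π_{117}) = (117|271) = -1.

-1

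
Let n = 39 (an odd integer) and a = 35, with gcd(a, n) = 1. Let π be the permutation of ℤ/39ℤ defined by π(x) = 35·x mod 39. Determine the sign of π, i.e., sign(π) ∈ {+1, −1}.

-1

Trace 22: π^k(22) = [22, 29, 1, 35, 16, 14] for k=0..5.
10 cycles of lengths [6, 6, 6, 6, 3, 3, 3, 3, 2, 1].
10 cycles on 39: each ℓ→(−1)^(ℓ−1), product (−1)^29 = -1.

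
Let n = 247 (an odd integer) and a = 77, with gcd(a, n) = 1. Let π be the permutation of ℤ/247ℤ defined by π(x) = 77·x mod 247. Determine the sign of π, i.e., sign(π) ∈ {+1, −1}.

+1

Trace 77: π^k(77) = [77, 1] for k=0..1.
Decompose π into cycles: lengths [2, 2, 2, 2, 2, 2, 2, 2, 2, 2, 2, 2, 2, 2, 2, 2, 2, 2, 2, 2, 2, 2, 2, 2, 2, 2, 2, 2, 2, 2, 2, 2, 2, 2, 2, 2, 2, 2, 2, 2, 2, 2, 2, 2, 2, 2, 2, 2, 2, 2, 2, 2, 2, 2, 2, 2, 2, 2, 2, 2, 2, 2, 2, 2, 2, 2, 2, 2, 2, 2, 2, 2, 2, 2, 2, 2, 2, 2, 2, 2, 2, 2, 2, 2, 2, 2, 2, 2, 2, 2, 2, 2, 2, 2, 2, 2, 2, 2, 2, 2, 2, 2, 2, 2, 2, 2, 2, 2, 2, 2, 2, 2, 2, 2, 1, 1, 1, 1, 1, 1, 1, 1, 1, 1, 1, 1, 1, 1, 1, 1, 1, 1, 1] (133 cycles, including the fixed point 0).
133 cycles on 247: each ℓ→(−1)^(ℓ−1), product (−1)^114 = +1.
Zolotarev: (77|247) = +1, matching the cycle-count sign.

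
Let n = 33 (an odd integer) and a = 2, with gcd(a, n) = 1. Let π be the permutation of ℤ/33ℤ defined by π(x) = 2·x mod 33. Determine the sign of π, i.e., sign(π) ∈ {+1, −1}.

Orbit of 31 under x↦2x: [31, 29, 25, 17, 1, 2, 4]… (length divides ord_33(2)).
π_2 has 5 disjoint cycles with lengths [10, 10, 10, 2, 1] on {0,…,32}.
n − c = 33 − 5 = 28; sign = (−1)^28 = +1.

+1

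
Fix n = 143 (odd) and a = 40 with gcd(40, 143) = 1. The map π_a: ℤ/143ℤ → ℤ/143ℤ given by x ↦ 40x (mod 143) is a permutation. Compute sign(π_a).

Trace 118: π^k(118) = [118, 1, 40, 27, 79, 14, 131] for k=0..6.
Cycle lengths of π_40 on ℤ/143ℤ: [10, 10, 10, 10, 10, 10, 10, 10, 10, 10, 10, 10, 10, 1, 1, 1, 1, 1, 1, 1, 1, 1, 1, 1, 1, 1]; 26 cycles in total.
n − c = 143 − 26 = 117; sign = (−1)^117 = -1.
Check: (40/143) = -1 by Zolotarev.

-1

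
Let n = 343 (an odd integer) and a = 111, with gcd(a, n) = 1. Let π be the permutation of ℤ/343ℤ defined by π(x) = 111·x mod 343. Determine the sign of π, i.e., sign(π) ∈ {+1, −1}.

Trace 113: π^k(113) = [113, 195, 36, 223, 57, 153, 176] for k=0..6.
Decompose π into cycles: lengths [98, 98, 98, 14, 14, 14, 2, 2, 2, 1] (10 cycles, including the fixed point 0).
sign(π) = (−1)^{n − #cycles} = (−1)^{343−10} = (−1)^333 = -1.
Zolotarev: (111|343) = -1, matching the cycle-count sign.

-1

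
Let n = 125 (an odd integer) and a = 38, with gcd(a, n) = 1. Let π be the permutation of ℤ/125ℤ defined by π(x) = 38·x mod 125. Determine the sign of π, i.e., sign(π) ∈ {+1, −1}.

Trace 17: π^k(17) = [17, 21, 48, 74, 62, 106, 28] for k=0..6.
4 cycles of lengths [100, 20, 4, 1].
125 − 4 = 121 transpositions; sign(π) = (−1)^121 = -1.
Via Zolotarev, sign(π_{38}) = (38|125) = -1.

-1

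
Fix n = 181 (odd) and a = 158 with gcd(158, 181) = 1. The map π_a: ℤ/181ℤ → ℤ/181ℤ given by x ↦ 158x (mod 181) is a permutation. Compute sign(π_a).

Trace 75: π^k(75) = [75, 85, 36, 77, 39, 8, 178] for k=0..6.
Cycle lengths of π_158 on ℤ/181ℤ: [180, 1]; 2 cycles in total.
2 cycles on 181: each ℓ→(−1)^(ℓ−1), product (−1)^179 = -1.

-1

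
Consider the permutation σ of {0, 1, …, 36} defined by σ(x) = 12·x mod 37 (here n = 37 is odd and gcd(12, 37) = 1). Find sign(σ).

+1

Orbit of 16 under x↦12x: [16, 7, 10, 9, 34, 1, 12]… (length divides ord_37(12)).
π_12 has 5 disjoint cycles with lengths [9, 9, 9, 9, 1] on {0,…,36}.
n − c = 37 − 5 = 32; sign = (−1)^32 = +1.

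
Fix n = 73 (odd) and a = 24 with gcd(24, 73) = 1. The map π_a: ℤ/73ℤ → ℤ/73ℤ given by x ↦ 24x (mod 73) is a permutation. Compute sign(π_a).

Trace 8: π^k(8) = [8, 46, 9, 70, 1, 24, 65] for k=0..6.
The orbit structure of x ↦ 24x mod 73: 7 orbits of sizes [12, 12, 12, 12, 12, 12, 1].
n − c = 73 − 7 = 66; sign = (−1)^66 = +1.

+1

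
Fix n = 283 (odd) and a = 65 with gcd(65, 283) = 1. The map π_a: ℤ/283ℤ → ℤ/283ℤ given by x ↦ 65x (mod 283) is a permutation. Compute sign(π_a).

-1

Orbit of 156 under x↦65x: [156, 235, 276, 111, 140, 44, 30]… (length divides ord_283(65)).
Cycle lengths of π_65 on ℤ/283ℤ: [282, 1]; 2 cycles in total.
n − c = 283 − 2 = 281; sign = (−1)^281 = -1.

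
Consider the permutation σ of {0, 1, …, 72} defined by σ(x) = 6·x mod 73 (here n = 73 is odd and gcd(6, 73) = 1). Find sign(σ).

+1

Orbit of 64 under x↦6x: [64, 19, 41, 27, 16, 23, 65]… (length divides ord_73(6)).
3 cycles of lengths [36, 36, 1].
sign(π) = (−1)^{n − #cycles} = (−1)^{73−3} = (−1)^70 = +1.
Check: (6/73) = +1 by Zolotarev.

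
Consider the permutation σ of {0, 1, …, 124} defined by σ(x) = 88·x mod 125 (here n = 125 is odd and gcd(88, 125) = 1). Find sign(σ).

-1

Trace 83: π^k(83) = [83, 54, 2, 51, 113, 69, 72] for k=0..6.
Decompose π into cycles: lengths [100, 20, 4, 1] (4 cycles, including the fixed point 0).
4 cycles on 125: each ℓ→(−1)^(ℓ−1), product (−1)^121 = -1.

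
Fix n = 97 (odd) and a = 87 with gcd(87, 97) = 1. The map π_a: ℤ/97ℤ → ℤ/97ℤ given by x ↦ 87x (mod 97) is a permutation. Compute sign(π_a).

Trace 63: π^k(63) = [63, 49, 92, 50, 82, 53, 52] for k=0..6.
2 cycles of lengths [96, 1].
97 − 2 = 95 transpositions; sign(π) = (−1)^95 = -1.
(87|97)_J = -1 (Zolotarev's lemma cross-check).

-1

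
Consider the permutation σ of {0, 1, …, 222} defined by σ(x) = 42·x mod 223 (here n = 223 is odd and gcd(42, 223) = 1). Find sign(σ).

-1

Trace 177: π^k(177) = [177, 75, 28, 61, 109, 118, 50] for k=0..6.
π_42 has 2 disjoint cycles with lengths [222, 1] on {0,…,222}.
2 cycles on 223: each ℓ→(−1)^(ℓ−1), product (−1)^221 = -1.
Zolotarev: (42|223) = -1, matching the cycle-count sign.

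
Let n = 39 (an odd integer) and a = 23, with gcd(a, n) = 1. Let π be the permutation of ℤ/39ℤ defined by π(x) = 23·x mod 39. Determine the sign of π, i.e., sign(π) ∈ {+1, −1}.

-1

Trace 16: π^k(16) = [16, 17, 1, 23, 22, 38] for k=0..5.
The orbit structure of x ↦ 23x mod 39: 8 orbits of sizes [6, 6, 6, 6, 6, 6, 2, 1].
Σ(ℓ_i−1) = 39−8 = 31; sign = (−1)^31 = -1.
Check: (23/39) = -1 by Zolotarev.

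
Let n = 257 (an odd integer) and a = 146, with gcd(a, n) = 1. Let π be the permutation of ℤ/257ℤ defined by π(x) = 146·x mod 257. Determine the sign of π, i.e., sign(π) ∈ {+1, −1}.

Trace 227: π^k(227) = [227, 246, 193, 165, 189, 95, 249] for k=0..6.
π_146 has 5 disjoint cycles with lengths [64, 64, 64, 64, 1] on {0,…,256}.
With 5 cycles on 257 points, sign = (−1)^{257−5} = +1.

+1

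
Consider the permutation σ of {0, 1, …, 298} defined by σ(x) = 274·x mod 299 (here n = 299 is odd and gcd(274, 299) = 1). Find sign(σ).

Orbit of 209 under x↦274x: [209, 157, 261, 53, 170, 235, 105]… (length divides ord_299(274)).
The orbit structure of x ↦ 274x mod 299: 26 orbits of sizes [22, 22, 22, 22, 22, 22, 22, 22, 22, 22, 22, 22, 22, 1, 1, 1, 1, 1, 1, 1, 1, 1, 1, 1, 1, 1].
Σ(ℓ_i−1) = 299−26 = 273; sign = (−1)^273 = -1.
Check: (274/299) = -1 by Zolotarev.

-1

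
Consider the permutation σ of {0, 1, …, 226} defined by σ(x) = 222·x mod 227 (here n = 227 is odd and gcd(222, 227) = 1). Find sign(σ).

+1

Orbit of 43 under x↦222x: [43, 12, 167, 73, 89, 9, 182]… (length divides ord_227(222)).
Cycle lengths of π_222 on ℤ/227ℤ: [113, 113, 1]; 3 cycles in total.
3 cycles on 227: each ℓ→(−1)^(ℓ−1), product (−1)^224 = +1.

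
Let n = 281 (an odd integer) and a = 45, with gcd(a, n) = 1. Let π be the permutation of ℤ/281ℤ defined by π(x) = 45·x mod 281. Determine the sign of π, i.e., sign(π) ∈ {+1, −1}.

+1

Orbit of 211 under x↦45x: [211, 222, 155, 231, 279, 191, 165]… (length divides ord_281(45)).
The orbit structure of x ↦ 45x mod 281: 5 orbits of sizes [70, 70, 70, 70, 1].
n − c = 281 − 5 = 276; sign = (−1)^276 = +1.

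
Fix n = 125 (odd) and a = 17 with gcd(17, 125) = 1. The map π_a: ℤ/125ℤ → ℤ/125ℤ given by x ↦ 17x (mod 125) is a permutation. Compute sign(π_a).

Orbit of 86 under x↦17x: [86, 87, 104, 18, 56, 77, 59]… (length divides ord_125(17)).
Decompose π into cycles: lengths [100, 20, 4, 1] (4 cycles, including the fixed point 0).
Σ(ℓ_i−1) = 125−4 = 121; sign = (−1)^121 = -1.

-1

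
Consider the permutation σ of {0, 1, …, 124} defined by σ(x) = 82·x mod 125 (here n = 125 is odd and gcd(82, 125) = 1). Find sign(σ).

Trace 101: π^k(101) = [101, 32, 124, 43, 26, 7, 74] for k=0..6.
12 cycles of lengths [20, 20, 20, 20, 20, 4, 4, 4, 4, 4, 4, 1].
12 cycles on 125: each ℓ→(−1)^(ℓ−1), product (−1)^113 = -1.
(82|125)_J = -1 (Zolotarev's lemma cross-check).

-1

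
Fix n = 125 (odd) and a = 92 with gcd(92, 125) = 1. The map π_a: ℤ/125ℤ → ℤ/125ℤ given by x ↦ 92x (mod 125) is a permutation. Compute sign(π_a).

-1

Trace 24: π^k(24) = [24, 83, 11, 12, 104, 68, 6] for k=0..6.
The orbit structure of x ↦ 92x mod 125: 4 orbits of sizes [100, 20, 4, 1].
125 − 4 = 121 transpositions; sign(π) = (−1)^121 = -1.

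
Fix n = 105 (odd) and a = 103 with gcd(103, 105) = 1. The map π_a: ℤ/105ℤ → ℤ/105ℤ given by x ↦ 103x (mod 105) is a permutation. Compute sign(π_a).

+1

Trace 64: π^k(64) = [64, 82, 46, 13, 79, 52, 1] for k=0..6.
π_103 has 15 disjoint cycles with lengths [12, 12, 12, 12, 12, 12, 6, 6, 6, 4, 4, 4, 1, 1, 1] on {0,…,104}.
15 cycles on 105: each ℓ→(−1)^(ℓ−1), product (−1)^90 = +1.
(103|105)_J = +1 (Zolotarev's lemma cross-check).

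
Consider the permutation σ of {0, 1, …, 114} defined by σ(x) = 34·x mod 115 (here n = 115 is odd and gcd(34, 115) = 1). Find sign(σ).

Trace 99: π^k(99) = [99, 31, 19, 71, 114, 81, 109] for k=0..6.
Decompose π into cycles: lengths [22, 22, 22, 22, 22, 2, 2, 1] (8 cycles, including the fixed point 0).
n − c = 115 − 8 = 107; sign = (−1)^107 = -1.
(34|115)_J = -1 (Zolotarev's lemma cross-check).

-1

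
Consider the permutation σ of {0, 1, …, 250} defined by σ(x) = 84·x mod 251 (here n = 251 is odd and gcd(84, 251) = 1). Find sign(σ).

+1

Trace 52: π^k(52) = [52, 101, 201, 67, 106, 119, 207] for k=0..6.
3 cycles of lengths [125, 125, 1].
sign(π) = (−1)^{n − #cycles} = (−1)^{251−3} = (−1)^248 = +1.
Check: (84/251) = +1 by Zolotarev.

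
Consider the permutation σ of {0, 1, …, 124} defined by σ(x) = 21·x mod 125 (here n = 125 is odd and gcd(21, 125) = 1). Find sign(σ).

+1

Start at x=41: 41 → 111 → 81 → 76 → 96 → 16 → 86 → … (one orbit).
π_21 has 13 disjoint cycles with lengths [25, 25, 25, 25, 5, 5, 5, 5, 1, 1, 1, 1, 1] on {0,…,124}.
Σ(ℓ_i−1) = 125−13 = 112; sign = (−1)^112 = +1.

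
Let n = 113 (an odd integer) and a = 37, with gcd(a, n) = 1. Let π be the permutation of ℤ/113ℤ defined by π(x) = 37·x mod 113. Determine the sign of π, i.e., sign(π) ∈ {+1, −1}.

-1

Orbit of 38 under x↦37x: [38, 50, 42, 85, 94, 88, 92]… (length divides ord_113(37)).
Cycle lengths of π_37 on ℤ/113ℤ: [112, 1]; 2 cycles in total.
113 − 2 = 111 transpositions; sign(π) = (−1)^111 = -1.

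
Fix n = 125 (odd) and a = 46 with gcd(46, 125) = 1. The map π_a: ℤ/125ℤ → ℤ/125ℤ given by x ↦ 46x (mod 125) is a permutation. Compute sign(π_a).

+1

Start at x=51: 51 → 96 → 41 → 11 → 6 → 26 → 71 → … (one orbit).
The orbit structure of x ↦ 46x mod 125: 13 orbits of sizes [25, 25, 25, 25, 5, 5, 5, 5, 1, 1, 1, 1, 1].
Σ(ℓ_i−1) = 125−13 = 112; sign = (−1)^112 = +1.
Check: (46/125) = +1 by Zolotarev.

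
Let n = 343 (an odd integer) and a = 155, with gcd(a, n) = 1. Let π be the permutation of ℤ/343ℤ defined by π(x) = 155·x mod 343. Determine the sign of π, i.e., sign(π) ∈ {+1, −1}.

+1

Trace 253: π^k(253) = [253, 113, 22, 323, 330, 43, 148] for k=0..6.
19 cycles of lengths [49, 49, 49, 49, 49, 49, 7, 7, 7, 7, 7, 7, 1, 1, 1, 1, 1, 1, 1].
With 19 cycles on 343 points, sign = (−1)^{343−19} = +1.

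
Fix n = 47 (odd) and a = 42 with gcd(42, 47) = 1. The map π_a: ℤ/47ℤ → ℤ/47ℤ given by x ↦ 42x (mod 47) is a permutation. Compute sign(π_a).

+1

Trace 21: π^k(21) = [21, 36, 8, 7, 12, 34, 18] for k=0..6.
π_42 has 3 disjoint cycles with lengths [23, 23, 1] on {0,…,46}.
Σ(ℓ_i−1) = 47−3 = 44; sign = (−1)^44 = +1.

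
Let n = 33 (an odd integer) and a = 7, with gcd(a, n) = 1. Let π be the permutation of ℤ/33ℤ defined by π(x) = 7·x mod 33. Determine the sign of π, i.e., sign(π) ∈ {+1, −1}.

Start at x=28: 28 → 31 → 19 → 1 → 7 → 16 → 13 → … (one orbit).
The orbit structure of x ↦ 7x mod 33: 6 orbits of sizes [10, 10, 10, 1, 1, 1].
Σ(ℓ_i−1) = 33−6 = 27; sign = (−1)^27 = -1.
The Jacobi symbol (7|33) = -1 (Zolotarev) agrees.

-1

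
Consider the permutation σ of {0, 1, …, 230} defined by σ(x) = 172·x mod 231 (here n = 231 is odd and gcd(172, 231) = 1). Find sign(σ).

Start at x=79: 79 → 190 → 109 → 37 → 127 → 130 → 184 → … (one orbit).
Cycle lengths of π_172 on ℤ/231ℤ: [30, 30, 30, 30, 30, 30, 10, 10, 10, 3, 3, 3, 3, 3, 3, 1, 1, 1]; 18 cycles in total.
With 18 cycles on 231 points, sign = (−1)^{231−18} = -1.
Via Zolotarev, sign(π_{172}) = (172|231) = -1.

-1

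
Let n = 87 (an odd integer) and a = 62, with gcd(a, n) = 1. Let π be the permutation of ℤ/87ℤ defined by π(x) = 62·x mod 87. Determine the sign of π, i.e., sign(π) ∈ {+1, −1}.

-1

Trace 71: π^k(71) = [71, 52, 5, 49, 80, 1, 62] for k=0..6.
The orbit structure of x ↦ 62x mod 87: 8 orbits of sizes [14, 14, 14, 14, 14, 14, 2, 1].
87 − 8 = 79 transpositions; sign(π) = (−1)^79 = -1.
The Jacobi symbol (62|87) = -1 (Zolotarev) agrees.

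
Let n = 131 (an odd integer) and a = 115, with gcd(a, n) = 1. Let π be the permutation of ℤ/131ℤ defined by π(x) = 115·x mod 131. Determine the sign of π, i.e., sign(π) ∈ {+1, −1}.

Start at x=56: 56 → 21 → 57 → 5 → 51 → 101 → 87 → … (one orbit).
Decompose π into cycles: lengths [130, 1] (2 cycles, including the fixed point 0).
With 2 cycles on 131 points, sign = (−1)^{131−2} = -1.

-1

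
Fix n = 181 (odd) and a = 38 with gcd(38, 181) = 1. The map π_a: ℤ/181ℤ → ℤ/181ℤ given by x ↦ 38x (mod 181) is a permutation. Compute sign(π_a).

+1

Orbit of 5 under x↦38x: [5, 9, 161, 145, 80, 144, 42]… (length divides ord_181(38)).
Decompose π into cycles: lengths [45, 45, 45, 45, 1] (5 cycles, including the fixed point 0).
181 − 5 = 176 transpositions; sign(π) = (−1)^176 = +1.
(38|181)_J = +1 (Zolotarev's lemma cross-check).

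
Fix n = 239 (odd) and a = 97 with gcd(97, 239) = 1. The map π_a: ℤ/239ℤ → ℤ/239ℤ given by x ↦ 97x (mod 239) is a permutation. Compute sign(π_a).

Start at x=163: 163 → 37 → 4 → 149 → 113 → 206 → 145 → … (one orbit).
2 cycles of lengths [238, 1].
With 2 cycles on 239 points, sign = (−1)^{239−2} = -1.

-1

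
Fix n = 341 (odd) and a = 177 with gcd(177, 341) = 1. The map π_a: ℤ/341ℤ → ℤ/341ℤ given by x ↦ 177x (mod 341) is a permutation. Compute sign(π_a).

Start at x=265: 265 → 188 → 199 → 100 → 309 → 133 → 12 → … (one orbit).
Cycle type of π: 30×11 + 1×11; total 22 cycles.
341 − 22 = 319 transpositions; sign(π) = (−1)^319 = -1.
Via Zolotarev, sign(π_{177}) = (177|341) = -1.

-1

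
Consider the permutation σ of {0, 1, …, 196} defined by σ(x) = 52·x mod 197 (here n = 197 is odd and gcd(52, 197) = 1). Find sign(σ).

-1

Trace 138: π^k(138) = [138, 84, 34, 192, 134, 73, 53] for k=0..6.
2 cycles of lengths [196, 1].
2 cycles on 197: each ℓ→(−1)^(ℓ−1), product (−1)^195 = -1.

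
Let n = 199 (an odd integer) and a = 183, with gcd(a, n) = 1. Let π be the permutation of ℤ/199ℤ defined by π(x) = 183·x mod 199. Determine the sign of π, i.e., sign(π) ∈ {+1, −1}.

Start at x=26: 26 → 181 → 89 → 168 → 98 → 24 → 14 → … (one orbit).
Cycle lengths of π_183 on ℤ/199ℤ: [198, 1]; 2 cycles in total.
199 − 2 = 197 transpositions; sign(π) = (−1)^197 = -1.
The Jacobi symbol (183|199) = -1 (Zolotarev) agrees.

-1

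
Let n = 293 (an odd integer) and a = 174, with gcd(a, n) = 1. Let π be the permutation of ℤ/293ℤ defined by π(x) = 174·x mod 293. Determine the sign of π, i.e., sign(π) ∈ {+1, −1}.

Orbit of 113 under x↦174x: [113, 31, 120, 77, 213, 144, 151]… (length divides ord_293(174)).
Decompose π into cycles: lengths [292, 1] (2 cycles, including the fixed point 0).
With 2 cycles on 293 points, sign = (−1)^{293−2} = -1.
Zolotarev: (174|293) = -1, matching the cycle-count sign.

-1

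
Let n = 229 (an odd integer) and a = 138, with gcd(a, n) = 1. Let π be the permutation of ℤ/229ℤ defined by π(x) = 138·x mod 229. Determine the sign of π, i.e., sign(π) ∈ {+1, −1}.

+1

Start at x=187: 187 → 158 → 49 → 121 → 210 → 126 → 213 → … (one orbit).
Cycle type of π: 114×2 + 1; total 3 cycles.
n − c = 229 − 3 = 226; sign = (−1)^226 = +1.
Zolotarev: (138|229) = +1, matching the cycle-count sign.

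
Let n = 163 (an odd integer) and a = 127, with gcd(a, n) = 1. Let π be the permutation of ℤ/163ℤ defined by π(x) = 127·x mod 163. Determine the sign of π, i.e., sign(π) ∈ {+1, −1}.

Trace 142: π^k(142) = [142, 104, 5, 146, 123, 136, 157] for k=0..6.
The orbit structure of x ↦ 127x mod 163: 4 orbits of sizes [54, 54, 54, 1].
With 4 cycles on 163 points, sign = (−1)^{163−4} = -1.
(127|163)_J = -1 (Zolotarev's lemma cross-check).

-1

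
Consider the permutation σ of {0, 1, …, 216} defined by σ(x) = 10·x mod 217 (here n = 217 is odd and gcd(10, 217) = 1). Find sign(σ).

Trace 125: π^k(125) = [125, 165, 131, 8, 80, 149, 188] for k=0..6.
The orbit structure of x ↦ 10x mod 217: 10 orbits of sizes [30, 30, 30, 30, 30, 30, 15, 15, 6, 1].
With 10 cycles on 217 points, sign = (−1)^{217−10} = -1.
Zolotarev: (10|217) = -1, matching the cycle-count sign.

-1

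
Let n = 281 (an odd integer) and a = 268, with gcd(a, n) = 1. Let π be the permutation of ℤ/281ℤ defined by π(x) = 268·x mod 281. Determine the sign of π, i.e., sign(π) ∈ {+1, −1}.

-1

Start at x=236: 236 → 23 → 263 → 234 → 49 → 206 → 132 → … (one orbit).
Cycle type of π: 280 + 1; total 2 cycles.
With 2 cycles on 281 points, sign = (−1)^{281−2} = -1.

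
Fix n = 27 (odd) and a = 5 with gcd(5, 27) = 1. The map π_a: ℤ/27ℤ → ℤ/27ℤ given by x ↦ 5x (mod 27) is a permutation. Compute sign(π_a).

-1

Trace 10: π^k(10) = [10, 23, 7, 8, 13, 11, 1] for k=0..6.
4 cycles of lengths [18, 6, 2, 1].
Σ(ℓ_i−1) = 27−4 = 23; sign = (−1)^23 = -1.
Zolotarev: (5|27) = -1, matching the cycle-count sign.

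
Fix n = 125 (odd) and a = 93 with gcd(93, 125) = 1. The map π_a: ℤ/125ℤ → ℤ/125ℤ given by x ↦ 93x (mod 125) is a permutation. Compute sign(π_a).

-1

Orbit of 101 under x↦93x: [101, 18, 49, 57, 51, 118, 99]… (length divides ord_125(93)).
The orbit structure of x ↦ 93x mod 125: 12 orbits of sizes [20, 20, 20, 20, 20, 4, 4, 4, 4, 4, 4, 1].
n − c = 125 − 12 = 113; sign = (−1)^113 = -1.
Via Zolotarev, sign(π_{93}) = (93|125) = -1.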